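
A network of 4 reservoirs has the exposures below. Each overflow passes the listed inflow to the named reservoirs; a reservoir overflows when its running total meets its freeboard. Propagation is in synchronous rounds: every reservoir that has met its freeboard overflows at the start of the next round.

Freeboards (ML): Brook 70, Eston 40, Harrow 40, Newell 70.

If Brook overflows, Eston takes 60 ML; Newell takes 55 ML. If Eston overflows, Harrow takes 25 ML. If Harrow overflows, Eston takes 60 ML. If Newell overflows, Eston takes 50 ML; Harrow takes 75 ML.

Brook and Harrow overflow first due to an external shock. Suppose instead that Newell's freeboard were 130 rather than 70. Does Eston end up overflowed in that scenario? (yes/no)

yes

With Newell's freeboard at 130:
Round 1 — Brook, Harrow overflow (initial).
  Eston: +60+60 → 120 ≥ 40
  Newell: +55 → 55 < 130
Round 2 — Eston overflows.
No further overflows.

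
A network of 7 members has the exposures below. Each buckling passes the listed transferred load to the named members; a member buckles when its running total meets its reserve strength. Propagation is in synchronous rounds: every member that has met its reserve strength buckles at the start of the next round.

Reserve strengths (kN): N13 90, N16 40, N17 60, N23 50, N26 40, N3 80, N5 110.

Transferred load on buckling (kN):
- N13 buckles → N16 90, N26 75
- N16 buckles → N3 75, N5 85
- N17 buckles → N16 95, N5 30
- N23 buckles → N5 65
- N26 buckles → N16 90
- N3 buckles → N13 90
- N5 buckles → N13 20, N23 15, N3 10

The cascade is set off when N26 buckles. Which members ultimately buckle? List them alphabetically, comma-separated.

N16, N26

Round 1 — N26 buckles (initial).
  N16: +90 → 90 ≥ 40
Round 2 — N16 buckles.
  N3: +75 → 75 < 80
  N5: +85 → 85 < 110
No further bucklings.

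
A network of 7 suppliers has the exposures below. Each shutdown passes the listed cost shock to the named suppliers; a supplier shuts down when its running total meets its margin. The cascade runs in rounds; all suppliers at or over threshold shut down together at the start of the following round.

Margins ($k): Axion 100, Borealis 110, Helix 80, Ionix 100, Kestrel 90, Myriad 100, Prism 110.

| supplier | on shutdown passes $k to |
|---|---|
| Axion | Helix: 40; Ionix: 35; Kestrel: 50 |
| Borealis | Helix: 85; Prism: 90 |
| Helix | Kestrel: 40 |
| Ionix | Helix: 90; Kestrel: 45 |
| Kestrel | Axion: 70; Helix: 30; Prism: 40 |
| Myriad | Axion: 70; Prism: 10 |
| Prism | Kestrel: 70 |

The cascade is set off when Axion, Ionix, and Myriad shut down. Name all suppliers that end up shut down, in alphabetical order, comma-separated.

Axion, Helix, Ionix, Kestrel, Myriad

Round 1 — Axion, Ionix, Myriad shut down (initial).
  Helix: +40+90 → 130 ≥ 80
  Kestrel: +50+45 → 95 ≥ 90
  Prism: +10 → 10 < 110
Round 2 — Helix, Kestrel shut down.
  Prism: +40 → 50 < 110
No further shutdowns.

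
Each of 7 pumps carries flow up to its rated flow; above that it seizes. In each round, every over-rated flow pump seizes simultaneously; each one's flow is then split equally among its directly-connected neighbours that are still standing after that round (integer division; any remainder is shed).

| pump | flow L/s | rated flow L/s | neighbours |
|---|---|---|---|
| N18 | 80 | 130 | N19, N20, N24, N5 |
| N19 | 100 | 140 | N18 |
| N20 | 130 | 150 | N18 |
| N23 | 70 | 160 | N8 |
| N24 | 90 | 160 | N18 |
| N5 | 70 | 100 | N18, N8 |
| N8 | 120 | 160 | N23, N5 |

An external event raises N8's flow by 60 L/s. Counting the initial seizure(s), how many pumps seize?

6

Round 1 — N8 at 180 > 160. N8 seizes.
  N8 sheds 180 L/s to N23, N5: 90 each.
    N23: 70+90 = 160 ≤ 160
    N5: 70+90 = 160 > 100
Round 2 — N5 seizes.
  N5 sheds 160 L/s to N18: 160 each.
    N18: 80+160 = 240 > 130
Round 3 — N18 seizes.
  N18 sheds 240 L/s to N19, N20, N24: 80 each.
    N19: 100+80 = 180 > 140
    N20: 130+80 = 210 > 150
    N24: 90+80 = 170 > 160
Round 4 — N19, N20, N24 seize.
  N19 sheds 180 L/s: no online neighbours, lost.
  N20 sheds 210 L/s: no online neighbours, lost.
  N24 sheds 170 L/s: no online neighbours, lost.
No further seizures.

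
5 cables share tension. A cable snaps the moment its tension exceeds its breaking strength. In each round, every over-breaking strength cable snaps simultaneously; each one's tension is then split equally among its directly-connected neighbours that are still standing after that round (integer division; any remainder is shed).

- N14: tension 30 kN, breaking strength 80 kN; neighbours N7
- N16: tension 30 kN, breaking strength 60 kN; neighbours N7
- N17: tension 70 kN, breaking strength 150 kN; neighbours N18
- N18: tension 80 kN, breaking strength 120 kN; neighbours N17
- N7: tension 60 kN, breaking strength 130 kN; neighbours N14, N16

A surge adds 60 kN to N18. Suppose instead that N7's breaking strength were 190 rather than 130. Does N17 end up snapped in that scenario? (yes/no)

With N7's breaking strength at 190:
Round 1 — N18 at 140 > 120. N18 snaps.
  N18 sheds 140 kN to N17: 140 each.
    N17: 70+140 = 210 > 150
Round 2 — N17 snaps.
  N17 sheds 210 kN: no online neighbours, lost.
No further breaks.

yes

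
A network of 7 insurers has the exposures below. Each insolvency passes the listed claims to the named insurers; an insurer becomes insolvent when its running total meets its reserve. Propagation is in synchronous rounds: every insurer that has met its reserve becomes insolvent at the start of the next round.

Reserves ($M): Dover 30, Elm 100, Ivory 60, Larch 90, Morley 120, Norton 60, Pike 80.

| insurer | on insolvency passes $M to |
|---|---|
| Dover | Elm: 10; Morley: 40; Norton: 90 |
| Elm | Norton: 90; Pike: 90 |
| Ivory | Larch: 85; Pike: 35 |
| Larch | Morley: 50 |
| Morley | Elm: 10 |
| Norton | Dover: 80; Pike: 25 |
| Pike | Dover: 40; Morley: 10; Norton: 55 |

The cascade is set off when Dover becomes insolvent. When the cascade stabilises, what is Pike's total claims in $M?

Round 1 — Dover becomes insolvent (initial).
  Elm: +10 → 10 < 100
  Morley: +40 → 40 < 120
  Norton: +90 → 90 ≥ 60
Round 2 — Norton becomes insolvent.
  Pike: +25 → 25 < 80
No further insolvencies.

25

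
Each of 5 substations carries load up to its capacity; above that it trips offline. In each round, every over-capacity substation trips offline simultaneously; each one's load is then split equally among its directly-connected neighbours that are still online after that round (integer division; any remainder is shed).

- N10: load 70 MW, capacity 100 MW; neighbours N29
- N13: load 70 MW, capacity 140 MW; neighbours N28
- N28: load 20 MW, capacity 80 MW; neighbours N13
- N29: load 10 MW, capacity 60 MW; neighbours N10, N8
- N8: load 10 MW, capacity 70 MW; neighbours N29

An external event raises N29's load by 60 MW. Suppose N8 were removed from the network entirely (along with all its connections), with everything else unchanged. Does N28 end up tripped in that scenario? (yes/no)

no

With N8 removed:
Round 1 — N29 at 70 > 60. N29 trips offline.
  N29 sheds 70 MW to N10: 70 each.
    N10: 70+70 = 140 > 100
Round 2 — N10 trips offline.
  N10 sheds 140 MW: no online neighbours, lost.
No further trips.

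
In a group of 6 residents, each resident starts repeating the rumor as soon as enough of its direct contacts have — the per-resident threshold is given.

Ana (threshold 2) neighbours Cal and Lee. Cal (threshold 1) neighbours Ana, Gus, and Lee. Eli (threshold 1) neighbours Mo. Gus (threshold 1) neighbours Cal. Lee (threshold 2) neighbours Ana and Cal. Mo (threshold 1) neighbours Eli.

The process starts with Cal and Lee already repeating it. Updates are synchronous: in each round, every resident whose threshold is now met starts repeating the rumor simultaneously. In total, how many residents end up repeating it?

Round 1 — Cal, Lee start repeating the rumor (initial).
Round 2 — checking thresholds:
  Ana: 2 of 2 neighbours ≥ 2, starts repeating the rumor.
  Gus: 1 of 1 neighbours ≥ 1, starts repeating the rumor.
Round 3 — no new spreads; cascade stops.

4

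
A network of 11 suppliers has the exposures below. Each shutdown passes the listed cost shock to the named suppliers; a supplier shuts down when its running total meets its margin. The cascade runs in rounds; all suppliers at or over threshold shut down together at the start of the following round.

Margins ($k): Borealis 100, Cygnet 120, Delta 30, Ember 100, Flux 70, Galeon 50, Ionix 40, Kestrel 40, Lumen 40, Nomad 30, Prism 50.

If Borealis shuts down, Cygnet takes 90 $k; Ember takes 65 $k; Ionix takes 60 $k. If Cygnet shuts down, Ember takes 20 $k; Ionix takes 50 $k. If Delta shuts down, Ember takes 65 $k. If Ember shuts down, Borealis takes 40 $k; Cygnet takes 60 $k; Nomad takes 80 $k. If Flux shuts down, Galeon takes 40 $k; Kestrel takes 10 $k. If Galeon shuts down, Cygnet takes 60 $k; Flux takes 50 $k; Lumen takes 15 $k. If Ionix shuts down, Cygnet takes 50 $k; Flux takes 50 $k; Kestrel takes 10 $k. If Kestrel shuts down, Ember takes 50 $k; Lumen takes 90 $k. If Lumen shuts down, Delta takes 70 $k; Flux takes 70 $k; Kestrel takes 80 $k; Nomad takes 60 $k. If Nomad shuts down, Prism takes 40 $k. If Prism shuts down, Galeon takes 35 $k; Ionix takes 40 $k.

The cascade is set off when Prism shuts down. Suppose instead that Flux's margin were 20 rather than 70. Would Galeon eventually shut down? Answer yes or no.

yes

With Flux's margin at 20:
Round 1 — Prism shuts down (initial).
  Galeon: +35 → 35 < 50
  Ionix: +40 → 40 ≥ 40
Round 2 — Ionix shuts down.
  Cygnet: +50 → 50 < 120
  Flux: +50 → 50 ≥ 20
  Kestrel: +10 → 10 < 40
Round 3 — Flux shuts down.
  Galeon: +40 → 75 ≥ 50
  Kestrel: +10 → 20 < 40
Round 4 — Galeon shuts down.
  Cygnet: +60 → 110 < 120
  Lumen: +15 → 15 < 40
No further shutdowns.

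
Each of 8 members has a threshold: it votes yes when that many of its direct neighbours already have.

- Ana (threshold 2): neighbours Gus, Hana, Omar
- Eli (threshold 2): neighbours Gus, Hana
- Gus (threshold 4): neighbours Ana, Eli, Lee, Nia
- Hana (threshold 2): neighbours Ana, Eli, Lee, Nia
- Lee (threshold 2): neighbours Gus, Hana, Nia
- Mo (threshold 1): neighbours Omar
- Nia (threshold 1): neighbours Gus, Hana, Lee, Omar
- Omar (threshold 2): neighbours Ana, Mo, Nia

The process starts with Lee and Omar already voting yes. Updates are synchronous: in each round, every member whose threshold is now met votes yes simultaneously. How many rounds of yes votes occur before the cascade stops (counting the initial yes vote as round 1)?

4

Round 1 — Lee, Omar vote yes (initial).
Round 2 — checking thresholds:
  Ana: 1 of 3 neighbours < 2, holds.
  Gus: 1 of 4 neighbours < 4, holds.
  Hana: 1 of 4 neighbours < 2, holds.
  Mo: 1 of 1 neighbours ≥ 1, votes yes.
  Nia: 2 of 4 neighbours ≥ 1, votes yes.
Round 3 — checking thresholds:
  Ana: 1 of 3 neighbours < 2, holds.
  Gus: 2 of 4 neighbours < 4, holds.
  Hana: 2 of 4 neighbours ≥ 2, votes yes.
Round 4 — checking thresholds:
  Ana: 2 of 3 neighbours ≥ 2, votes yes.
  Eli: 1 of 2 neighbours < 2, holds.
  Gus: 2 of 4 neighbours < 4, holds.
Round 5 — no new yes votes; cascade stops.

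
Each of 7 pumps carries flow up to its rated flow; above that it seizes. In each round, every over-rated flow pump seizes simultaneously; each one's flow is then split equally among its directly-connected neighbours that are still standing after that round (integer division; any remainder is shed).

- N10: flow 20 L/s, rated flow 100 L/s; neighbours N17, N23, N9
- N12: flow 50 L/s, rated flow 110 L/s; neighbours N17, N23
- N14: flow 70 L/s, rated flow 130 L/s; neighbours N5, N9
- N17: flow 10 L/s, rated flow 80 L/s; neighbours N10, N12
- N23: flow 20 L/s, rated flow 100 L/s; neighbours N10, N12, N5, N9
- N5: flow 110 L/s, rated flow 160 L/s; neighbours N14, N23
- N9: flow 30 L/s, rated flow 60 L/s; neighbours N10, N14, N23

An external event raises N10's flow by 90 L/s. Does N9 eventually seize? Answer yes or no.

yes

Round 1 — N10 at 110 > 100. N10 seizes.
  N10 sheds 110 L/s to N17, N23, N9: 36 each (2 lost).
    N17: 10+36 = 46 ≤ 80
    N23: 20+36 = 56 ≤ 100
    N9: 30+36 = 66 > 60
Round 2 — N9 seizes.
  N9 sheds 66 L/s to N14, N23: 33 each.
    N14: 70+33 = 103 ≤ 130
    N23: 56+33 = 89 ≤ 100
No further seizures.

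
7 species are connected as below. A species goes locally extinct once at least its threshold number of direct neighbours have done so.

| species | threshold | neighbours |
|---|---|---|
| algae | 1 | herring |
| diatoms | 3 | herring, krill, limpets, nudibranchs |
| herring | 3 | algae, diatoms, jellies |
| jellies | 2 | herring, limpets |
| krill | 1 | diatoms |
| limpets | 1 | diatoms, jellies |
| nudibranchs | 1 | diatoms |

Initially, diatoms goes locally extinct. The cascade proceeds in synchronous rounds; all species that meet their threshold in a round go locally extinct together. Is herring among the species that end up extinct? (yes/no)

no

Round 1 — diatoms goes locally extinct (initial).
Round 2 — checking thresholds:
  herring: 1 of 3 neighbours < 3, below threshold.
  krill: 1 of 1 neighbours ≥ 1, goes locally extinct.
  limpets: 1 of 2 neighbours ≥ 1, goes locally extinct.
  nudibranchs: 1 of 1 neighbours ≥ 1, goes locally extinct.
Round 3 — no new extinctions; cascade stops.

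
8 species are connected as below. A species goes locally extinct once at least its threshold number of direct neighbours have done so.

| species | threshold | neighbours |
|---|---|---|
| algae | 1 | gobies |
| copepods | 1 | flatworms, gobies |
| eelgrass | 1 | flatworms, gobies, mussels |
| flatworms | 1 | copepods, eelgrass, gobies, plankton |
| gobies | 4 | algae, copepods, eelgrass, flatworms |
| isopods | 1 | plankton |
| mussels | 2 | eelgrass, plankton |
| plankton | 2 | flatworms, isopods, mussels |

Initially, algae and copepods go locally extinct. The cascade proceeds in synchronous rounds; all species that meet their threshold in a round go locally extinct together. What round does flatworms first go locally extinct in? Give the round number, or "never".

2

Round 1 — algae, copepods go locally extinct (initial).
Round 2 — checking thresholds:
  flatworms: 1 of 4 neighbours ≥ 1, goes locally extinct.
  gobies: 2 of 4 neighbours < 4, holds.
Round 3 — checking thresholds:
  eelgrass: 1 of 3 neighbours ≥ 1, goes locally extinct.
  gobies: 3 of 4 neighbours < 4, holds.
  plankton: 1 of 3 neighbours < 2, holds.
Round 4 — checking thresholds:
  gobies: 4 of 4 neighbours ≥ 4, goes locally extinct.
  mussels: 1 of 2 neighbours < 2, holds.
  plankton: 1 of 3 neighbours < 2, holds.
Round 5 — no new extinctions; cascade stops.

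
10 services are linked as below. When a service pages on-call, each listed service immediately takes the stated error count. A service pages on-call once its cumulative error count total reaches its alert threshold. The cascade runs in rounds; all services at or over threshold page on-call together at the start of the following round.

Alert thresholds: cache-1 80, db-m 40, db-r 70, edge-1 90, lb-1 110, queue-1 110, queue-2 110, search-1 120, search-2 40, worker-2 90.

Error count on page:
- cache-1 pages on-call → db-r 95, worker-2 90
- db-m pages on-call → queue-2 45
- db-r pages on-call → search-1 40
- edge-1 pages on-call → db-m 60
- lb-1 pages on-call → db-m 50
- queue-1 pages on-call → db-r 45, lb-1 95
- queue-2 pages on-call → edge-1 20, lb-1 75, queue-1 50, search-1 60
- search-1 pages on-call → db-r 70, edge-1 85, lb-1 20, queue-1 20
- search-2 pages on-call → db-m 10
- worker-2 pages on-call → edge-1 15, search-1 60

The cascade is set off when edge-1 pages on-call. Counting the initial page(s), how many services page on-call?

Round 1 — edge-1 pages on-call (initial).
  db-m: +60 → 60 ≥ 40
Round 2 — db-m pages on-call.
  queue-2: +45 → 45 < 110
No further pages.

2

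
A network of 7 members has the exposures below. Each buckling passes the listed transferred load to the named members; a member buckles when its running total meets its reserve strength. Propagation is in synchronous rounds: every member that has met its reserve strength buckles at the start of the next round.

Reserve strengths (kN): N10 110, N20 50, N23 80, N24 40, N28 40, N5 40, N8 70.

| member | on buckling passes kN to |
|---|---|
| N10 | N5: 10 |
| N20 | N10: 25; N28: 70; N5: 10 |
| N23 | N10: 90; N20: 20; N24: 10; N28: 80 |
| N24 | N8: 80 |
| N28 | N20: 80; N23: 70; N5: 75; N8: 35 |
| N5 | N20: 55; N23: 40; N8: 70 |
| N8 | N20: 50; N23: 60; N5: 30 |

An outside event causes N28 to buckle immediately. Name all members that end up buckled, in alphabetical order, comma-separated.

N10, N20, N23, N28, N5, N8

Round 1 — N28 buckles (initial).
  N20: +80 → 80 ≥ 50
  N23: +70 → 70 < 80
  N5: +75 → 75 ≥ 40
  N8: +35 → 35 < 70
Round 2 — N20, N5 buckle.
  N10: +25 → 25 < 110
  N23: +40 → 110 ≥ 80
  N8: +70 → 105 ≥ 70
Round 3 — N23, N8 buckle.
  N10: +90 → 115 ≥ 110
  N24: +10 → 10 < 40
Round 4 — N10 buckles.
No further bucklings.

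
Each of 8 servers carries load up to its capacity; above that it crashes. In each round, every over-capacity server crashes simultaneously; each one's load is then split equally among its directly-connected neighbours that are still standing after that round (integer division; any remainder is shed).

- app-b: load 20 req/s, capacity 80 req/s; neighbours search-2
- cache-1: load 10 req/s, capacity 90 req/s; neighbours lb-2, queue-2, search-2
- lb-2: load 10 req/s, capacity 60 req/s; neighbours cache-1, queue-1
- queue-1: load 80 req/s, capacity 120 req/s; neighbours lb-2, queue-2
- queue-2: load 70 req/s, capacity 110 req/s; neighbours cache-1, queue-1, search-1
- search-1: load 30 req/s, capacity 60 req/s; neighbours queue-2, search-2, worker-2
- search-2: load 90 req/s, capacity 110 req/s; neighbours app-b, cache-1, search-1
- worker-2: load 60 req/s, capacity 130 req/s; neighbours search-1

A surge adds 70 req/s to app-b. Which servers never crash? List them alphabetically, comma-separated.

Round 1 — app-b at 90 > 80. app-b crashes.
  app-b sheds 90 req/s to search-2: 90 each.
    search-2: 90+90 = 180 > 110
Round 2 — search-2 crashes.
  search-2 sheds 180 req/s to cache-1, search-1: 90 each.
    cache-1: 10+90 = 100 > 90
    search-1: 30+90 = 120 > 60
Round 3 — cache-1, search-1 crash.
  cache-1 sheds 100 req/s to lb-2, queue-2: 50 each.
    lb-2: 10+50 = 60 ≤ 60
    queue-2: 70+50 = 120 > 110
  search-1 sheds 120 req/s to queue-2, worker-2: 60 each.
    queue-2: 120+60 = 180 > 110
    worker-2: 60+60 = 120 ≤ 130
Round 4 — queue-2 crashes.
  queue-2 sheds 180 req/s to queue-1: 180 each.
    queue-1: 80+180 = 260 > 120
Round 5 — queue-1 crashes.
  queue-1 sheds 260 req/s to lb-2: 260 each.
    lb-2: 60+260 = 320 > 60
Round 6 — lb-2 crashes.
  lb-2 sheds 320 req/s: no online neighbours, lost.
No further crashes.

worker-2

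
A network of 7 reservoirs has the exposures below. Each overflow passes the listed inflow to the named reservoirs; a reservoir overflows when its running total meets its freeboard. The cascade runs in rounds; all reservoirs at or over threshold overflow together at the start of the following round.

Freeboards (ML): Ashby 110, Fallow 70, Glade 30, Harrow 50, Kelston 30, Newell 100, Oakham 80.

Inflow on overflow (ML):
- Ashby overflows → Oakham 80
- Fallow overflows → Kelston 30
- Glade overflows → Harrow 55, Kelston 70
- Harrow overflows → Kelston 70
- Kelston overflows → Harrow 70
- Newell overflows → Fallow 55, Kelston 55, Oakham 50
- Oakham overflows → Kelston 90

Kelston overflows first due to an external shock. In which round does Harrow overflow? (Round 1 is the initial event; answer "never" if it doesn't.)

Round 1 — Kelston overflows (initial).
  Harrow: +70 → 70 ≥ 50
Round 2 — Harrow overflows.
No further overflows.

2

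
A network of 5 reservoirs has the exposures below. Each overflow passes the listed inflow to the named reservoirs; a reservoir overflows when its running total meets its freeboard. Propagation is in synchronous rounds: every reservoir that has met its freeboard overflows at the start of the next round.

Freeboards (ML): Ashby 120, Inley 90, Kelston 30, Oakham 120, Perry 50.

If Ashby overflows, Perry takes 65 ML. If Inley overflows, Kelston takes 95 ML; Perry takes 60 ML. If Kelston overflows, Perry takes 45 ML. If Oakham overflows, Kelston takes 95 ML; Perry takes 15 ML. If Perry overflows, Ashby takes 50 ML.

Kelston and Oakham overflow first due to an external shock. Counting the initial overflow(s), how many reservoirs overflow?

3

Round 1 — Kelston, Oakham overflow (initial).
  Perry: +45+15 → 60 ≥ 50
Round 2 — Perry overflows.
  Ashby: +50 → 50 < 120
No further overflows.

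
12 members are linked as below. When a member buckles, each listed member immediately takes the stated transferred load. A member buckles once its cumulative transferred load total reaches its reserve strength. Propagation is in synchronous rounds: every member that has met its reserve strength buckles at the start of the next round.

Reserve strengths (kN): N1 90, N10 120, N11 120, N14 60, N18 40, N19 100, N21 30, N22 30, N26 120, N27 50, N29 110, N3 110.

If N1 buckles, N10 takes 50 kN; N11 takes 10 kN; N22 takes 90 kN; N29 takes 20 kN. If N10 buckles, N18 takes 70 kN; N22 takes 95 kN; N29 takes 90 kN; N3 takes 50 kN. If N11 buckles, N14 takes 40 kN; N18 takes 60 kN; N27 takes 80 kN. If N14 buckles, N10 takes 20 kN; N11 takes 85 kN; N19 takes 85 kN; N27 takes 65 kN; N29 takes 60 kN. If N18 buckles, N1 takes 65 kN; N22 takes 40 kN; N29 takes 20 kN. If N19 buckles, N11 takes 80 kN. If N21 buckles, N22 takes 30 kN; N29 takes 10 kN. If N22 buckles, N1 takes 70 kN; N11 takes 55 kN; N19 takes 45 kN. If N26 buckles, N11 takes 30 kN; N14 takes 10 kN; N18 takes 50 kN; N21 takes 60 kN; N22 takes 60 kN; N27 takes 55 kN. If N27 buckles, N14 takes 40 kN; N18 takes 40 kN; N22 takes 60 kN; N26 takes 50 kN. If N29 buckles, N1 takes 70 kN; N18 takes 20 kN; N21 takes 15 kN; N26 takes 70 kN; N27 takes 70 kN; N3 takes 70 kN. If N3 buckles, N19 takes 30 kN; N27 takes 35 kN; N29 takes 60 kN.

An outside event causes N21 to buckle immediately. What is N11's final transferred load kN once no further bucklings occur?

55

Round 1 — N21 buckles (initial).
  N22: +30 → 30 ≥ 30
  N29: +10 → 10 < 110
Round 2 — N22 buckles.
  N1: +70 → 70 < 90
  N11: +55 → 55 < 120
  N19: +45 → 45 < 100
No further bucklings.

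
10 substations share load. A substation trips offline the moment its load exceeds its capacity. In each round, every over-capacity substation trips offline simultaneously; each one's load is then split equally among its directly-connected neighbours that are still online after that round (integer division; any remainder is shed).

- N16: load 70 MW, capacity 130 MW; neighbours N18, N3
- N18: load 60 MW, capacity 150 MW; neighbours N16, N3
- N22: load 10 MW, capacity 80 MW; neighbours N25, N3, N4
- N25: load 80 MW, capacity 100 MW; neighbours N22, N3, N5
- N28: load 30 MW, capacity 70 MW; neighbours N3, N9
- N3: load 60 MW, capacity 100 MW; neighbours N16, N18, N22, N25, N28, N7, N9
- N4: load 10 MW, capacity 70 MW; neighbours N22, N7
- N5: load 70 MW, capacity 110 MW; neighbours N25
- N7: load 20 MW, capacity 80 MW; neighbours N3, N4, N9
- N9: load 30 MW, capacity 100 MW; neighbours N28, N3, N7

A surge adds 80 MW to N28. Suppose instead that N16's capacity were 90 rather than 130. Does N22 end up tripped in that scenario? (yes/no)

yes

With N16's capacity at 90:
Round 1 — N28 at 110 > 70. N28 trips offline.
  N28 sheds 110 MW to N3, N9: 55 each.
    N3: 60+55 = 115 > 100
    N9: 30+55 = 85 ≤ 100
Round 2 — N3 trips offline.
  N3 sheds 115 MW to N16, N18, N22, N25, N7, N9: 19 each (1 lost).
    N16: 70+19 = 89 ≤ 90
    N18: 60+19 = 79 ≤ 150
    N22: 10+19 = 29 ≤ 80
    N25: 80+19 = 99 ≤ 100
    N7: 20+19 = 39 ≤ 80
    N9: 85+19 = 104 > 100
Round 3 — N9 trips offline.
  N9 sheds 104 MW to N7: 104 each.
    N7: 39+104 = 143 > 80
Round 4 — N7 trips offline.
  N7 sheds 143 MW to N4: 143 each.
    N4: 10+143 = 153 > 70
Round 5 — N4 trips offline.
  N4 sheds 153 MW to N22: 153 each.
    N22: 29+153 = 182 > 80
Round 6 — N22 trips offline.
  N22 sheds 182 MW to N25: 182 each.
    N25: 99+182 = 281 > 100
Round 7 — N25 trips offline.
  N25 sheds 281 MW to N5: 281 each.
    N5: 70+281 = 351 > 110
Round 8 — N5 trips offline.
  N5 sheds 351 MW: no online neighbours, lost.
No further trips.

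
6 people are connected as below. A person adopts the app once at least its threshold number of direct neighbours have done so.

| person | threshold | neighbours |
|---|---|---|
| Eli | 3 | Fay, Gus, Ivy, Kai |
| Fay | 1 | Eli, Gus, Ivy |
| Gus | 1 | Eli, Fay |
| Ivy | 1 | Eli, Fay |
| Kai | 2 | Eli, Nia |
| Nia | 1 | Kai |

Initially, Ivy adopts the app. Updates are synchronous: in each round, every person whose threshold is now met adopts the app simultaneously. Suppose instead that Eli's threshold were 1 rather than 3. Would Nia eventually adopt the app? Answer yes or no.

no

With Eli's threshold at 1:
Round 1 — Ivy adopts the app (initial).
Round 2 — checking thresholds:
  Eli: 1 of 4 neighbours ≥ 1, adopts the app.
  Fay: 1 of 3 neighbours ≥ 1, adopts the app.
Round 3 — checking thresholds:
  Gus: 2 of 2 neighbours ≥ 1, adopts the app.
  Kai: 1 of 2 neighbours < 2, not yet.
Round 4 — no new adoptions; cascade stops.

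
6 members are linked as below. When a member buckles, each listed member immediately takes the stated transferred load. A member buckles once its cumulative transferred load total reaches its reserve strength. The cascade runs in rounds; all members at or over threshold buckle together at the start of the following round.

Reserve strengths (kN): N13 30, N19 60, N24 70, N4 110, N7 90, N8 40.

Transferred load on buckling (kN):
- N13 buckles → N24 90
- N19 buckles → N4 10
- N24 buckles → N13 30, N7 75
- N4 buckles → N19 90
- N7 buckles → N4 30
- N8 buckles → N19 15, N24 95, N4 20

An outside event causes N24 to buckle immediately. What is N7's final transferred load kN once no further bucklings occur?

Round 1 — N24 buckles (initial).
  N13: +30 → 30 ≥ 30
  N7: +75 → 75 < 90
Round 2 — N13 buckles.
No further bucklings.

75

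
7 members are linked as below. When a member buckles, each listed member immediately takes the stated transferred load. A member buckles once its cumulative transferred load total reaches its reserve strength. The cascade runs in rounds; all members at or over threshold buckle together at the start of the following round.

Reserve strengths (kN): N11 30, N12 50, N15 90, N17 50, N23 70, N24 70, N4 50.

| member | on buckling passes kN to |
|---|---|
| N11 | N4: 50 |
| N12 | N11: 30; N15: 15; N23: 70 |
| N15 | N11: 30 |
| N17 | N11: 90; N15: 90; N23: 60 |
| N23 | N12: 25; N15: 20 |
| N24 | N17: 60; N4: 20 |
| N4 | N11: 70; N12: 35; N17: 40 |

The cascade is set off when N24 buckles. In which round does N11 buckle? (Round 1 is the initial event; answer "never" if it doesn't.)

3

Round 1 — N24 buckles (initial).
  N17: +60 → 60 ≥ 50
  N4: +20 → 20 < 50
Round 2 — N17 buckles.
  N11: +90 → 90 ≥ 30
  N15: +90 → 90 ≥ 90
  N23: +60 → 60 < 70
Round 3 — N11, N15 buckle.
  N4: +50 → 70 ≥ 50
Round 4 — N4 buckles.
  N12: +35 → 35 < 50
No further bucklings.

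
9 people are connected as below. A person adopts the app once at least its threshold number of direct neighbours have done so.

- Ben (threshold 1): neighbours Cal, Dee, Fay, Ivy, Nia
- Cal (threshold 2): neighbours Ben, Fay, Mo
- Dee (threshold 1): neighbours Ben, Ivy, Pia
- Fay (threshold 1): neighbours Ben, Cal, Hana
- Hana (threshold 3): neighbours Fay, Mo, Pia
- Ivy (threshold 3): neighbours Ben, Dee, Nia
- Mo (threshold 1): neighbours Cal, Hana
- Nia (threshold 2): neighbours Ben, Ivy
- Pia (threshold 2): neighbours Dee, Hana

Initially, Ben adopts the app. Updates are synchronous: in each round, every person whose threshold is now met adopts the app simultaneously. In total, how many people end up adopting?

5

Round 1 — Ben adopts the app (initial).
Round 2 — checking thresholds:
  Cal: 1 of 3 neighbours < 2, below threshold.
  Dee: 1 of 3 neighbours ≥ 1, adopts the app.
  Fay: 1 of 3 neighbours ≥ 1, adopts the app.
  Ivy: 1 of 3 neighbours < 3, below threshold.
  Nia: 1 of 2 neighbours < 2, below threshold.
Round 3 — checking thresholds:
  Cal: 2 of 3 neighbours ≥ 2, adopts the app.
  Hana: 1 of 3 neighbours < 3, below threshold.
  Ivy: 2 of 3 neighbours < 3, below threshold.
  Nia: 1 of 2 neighbours < 2, below threshold.
  Pia: 1 of 2 neighbours < 2, below threshold.
Round 4 — checking thresholds:
  Hana: 1 of 3 neighbours < 3, below threshold.
  Ivy: 2 of 3 neighbours < 3, below threshold.
  Mo: 1 of 2 neighbours ≥ 1, adopts the app.
  Nia: 1 of 2 neighbours < 2, below threshold.
  Pia: 1 of 2 neighbours < 2, below threshold.
Round 5 — no new adoptions; cascade stops.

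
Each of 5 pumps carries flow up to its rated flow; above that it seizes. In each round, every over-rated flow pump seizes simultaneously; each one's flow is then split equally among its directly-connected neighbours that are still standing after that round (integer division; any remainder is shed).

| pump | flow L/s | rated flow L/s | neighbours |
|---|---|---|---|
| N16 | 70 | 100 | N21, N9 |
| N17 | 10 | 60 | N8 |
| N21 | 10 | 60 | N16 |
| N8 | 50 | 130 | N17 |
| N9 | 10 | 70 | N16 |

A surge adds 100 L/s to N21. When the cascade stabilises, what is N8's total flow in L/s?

50

Round 1 — N21 at 110 > 60. N21 seizes.
  N21 sheds 110 L/s to N16: 110 each.
    N16: 70+110 = 180 > 100
Round 2 — N16 seizes.
  N16 sheds 180 L/s to N9: 180 each.
    N9: 10+180 = 190 > 70
Round 3 — N9 seizes.
  N9 sheds 190 L/s: no online neighbours, lost.
No further seizures.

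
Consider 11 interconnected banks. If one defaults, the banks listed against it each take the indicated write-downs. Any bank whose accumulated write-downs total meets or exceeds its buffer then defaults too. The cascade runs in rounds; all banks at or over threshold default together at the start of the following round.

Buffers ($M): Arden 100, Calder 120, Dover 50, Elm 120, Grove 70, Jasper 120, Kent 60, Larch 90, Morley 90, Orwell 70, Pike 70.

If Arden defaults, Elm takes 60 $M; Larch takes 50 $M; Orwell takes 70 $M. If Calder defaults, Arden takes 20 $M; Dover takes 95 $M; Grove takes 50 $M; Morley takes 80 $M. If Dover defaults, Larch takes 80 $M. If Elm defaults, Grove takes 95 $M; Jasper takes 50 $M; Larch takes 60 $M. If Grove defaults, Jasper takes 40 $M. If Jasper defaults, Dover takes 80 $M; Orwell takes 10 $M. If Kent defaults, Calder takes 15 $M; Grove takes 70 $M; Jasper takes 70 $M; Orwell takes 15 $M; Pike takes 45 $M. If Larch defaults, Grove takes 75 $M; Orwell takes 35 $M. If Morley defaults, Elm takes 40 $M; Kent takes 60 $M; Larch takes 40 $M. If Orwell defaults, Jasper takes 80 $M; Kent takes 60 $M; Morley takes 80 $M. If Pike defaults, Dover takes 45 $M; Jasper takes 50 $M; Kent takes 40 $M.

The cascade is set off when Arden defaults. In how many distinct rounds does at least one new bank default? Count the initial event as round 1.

Round 1 — Arden defaults (initial).
  Elm: +60 → 60 < 120
  Larch: +50 → 50 < 90
  Orwell: +70 → 70 ≥ 70
Round 2 — Orwell defaults.
  Jasper: +80 → 80 < 120
  Kent: +60 → 60 ≥ 60
  Morley: +80 → 80 < 90
Round 3 — Kent defaults.
  Calder: +15 → 15 < 120
  Grove: +70 → 70 ≥ 70
  Jasper: +70 → 150 ≥ 120
  Pike: +45 → 45 < 70
Round 4 — Grove, Jasper default.
  Dover: +80 → 80 ≥ 50
Round 5 — Dover defaults.
  Larch: +80 → 130 ≥ 90
Round 6 — Larch defaults.
No further defaults.

6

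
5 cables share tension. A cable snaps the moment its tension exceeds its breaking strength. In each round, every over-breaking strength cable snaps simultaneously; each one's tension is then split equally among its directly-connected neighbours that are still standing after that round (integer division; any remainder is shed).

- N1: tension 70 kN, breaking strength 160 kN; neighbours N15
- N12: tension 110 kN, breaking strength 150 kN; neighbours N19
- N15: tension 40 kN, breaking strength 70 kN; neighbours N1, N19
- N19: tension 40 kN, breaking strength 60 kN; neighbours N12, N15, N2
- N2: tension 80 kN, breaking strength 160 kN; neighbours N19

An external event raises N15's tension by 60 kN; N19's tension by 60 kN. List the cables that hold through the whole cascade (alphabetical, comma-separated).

N2

Round 1 — N15 at 100 > 70; N19 at 100 > 60. N15, N19 snap.
  N15 sheds 100 kN to N1: 100 each.
    N1: 70+100 = 170 > 160
  N19 sheds 100 kN to N12, N2: 50 each.
    N12: 110+50 = 160 > 150
    N2: 80+50 = 130 ≤ 160
Round 2 — N1, N12 snap.
  N1 sheds 170 kN: no online neighbours, lost.
  N12 sheds 160 kN: no online neighbours, lost.
No further breaks.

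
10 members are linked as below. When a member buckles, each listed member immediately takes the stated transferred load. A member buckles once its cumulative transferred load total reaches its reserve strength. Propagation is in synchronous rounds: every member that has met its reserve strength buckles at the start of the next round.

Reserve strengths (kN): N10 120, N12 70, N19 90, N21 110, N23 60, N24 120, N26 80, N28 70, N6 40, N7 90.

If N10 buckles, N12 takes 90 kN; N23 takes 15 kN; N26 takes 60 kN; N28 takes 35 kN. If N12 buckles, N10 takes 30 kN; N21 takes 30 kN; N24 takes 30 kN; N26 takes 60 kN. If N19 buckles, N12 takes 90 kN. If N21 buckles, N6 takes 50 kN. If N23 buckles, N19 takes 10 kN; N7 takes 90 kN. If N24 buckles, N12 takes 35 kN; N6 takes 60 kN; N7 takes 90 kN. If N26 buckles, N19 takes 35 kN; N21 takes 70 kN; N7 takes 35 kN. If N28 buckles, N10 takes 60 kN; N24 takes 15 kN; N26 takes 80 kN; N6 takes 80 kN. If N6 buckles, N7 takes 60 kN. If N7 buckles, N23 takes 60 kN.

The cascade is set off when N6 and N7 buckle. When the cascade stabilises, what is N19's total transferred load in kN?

10

Round 1 — N6, N7 buckle (initial).
  N23: +60 → 60 ≥ 60
Round 2 — N23 buckles.
  N19: +10 → 10 < 90
No further bucklings.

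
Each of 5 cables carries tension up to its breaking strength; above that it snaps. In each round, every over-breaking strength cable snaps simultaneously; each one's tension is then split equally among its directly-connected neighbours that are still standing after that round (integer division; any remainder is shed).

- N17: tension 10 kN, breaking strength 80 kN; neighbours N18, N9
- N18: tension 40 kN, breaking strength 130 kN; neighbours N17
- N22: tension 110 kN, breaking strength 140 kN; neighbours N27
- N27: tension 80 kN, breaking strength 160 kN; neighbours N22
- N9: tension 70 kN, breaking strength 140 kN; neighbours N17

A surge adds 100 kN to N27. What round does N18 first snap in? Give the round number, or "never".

never

Round 1 — N27 at 180 > 160. N27 snaps.
  N27 sheds 180 kN to N22: 180 each.
    N22: 110+180 = 290 > 140
Round 2 — N22 snaps.
  N22 sheds 290 kN: no online neighbours, lost.
No further breaks.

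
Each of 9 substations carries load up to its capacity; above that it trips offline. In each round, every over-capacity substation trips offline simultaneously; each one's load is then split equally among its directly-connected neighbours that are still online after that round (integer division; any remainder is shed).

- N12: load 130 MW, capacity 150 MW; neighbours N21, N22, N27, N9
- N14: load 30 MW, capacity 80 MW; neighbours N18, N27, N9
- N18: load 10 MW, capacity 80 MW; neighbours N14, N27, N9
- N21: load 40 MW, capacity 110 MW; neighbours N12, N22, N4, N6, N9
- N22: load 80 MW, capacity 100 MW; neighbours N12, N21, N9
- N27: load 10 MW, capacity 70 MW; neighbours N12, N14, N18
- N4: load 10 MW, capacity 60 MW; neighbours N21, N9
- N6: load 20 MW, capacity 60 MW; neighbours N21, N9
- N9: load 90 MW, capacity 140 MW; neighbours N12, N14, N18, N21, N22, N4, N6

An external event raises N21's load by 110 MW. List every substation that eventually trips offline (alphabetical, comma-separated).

N12, N14, N18, N21, N22, N27, N4, N6, N9

Round 1 — N21 at 150 > 110. N21 trips offline.
  N21 sheds 150 MW to N12, N22, N4, N6, N9: 30 each.
    N12: 130+30 = 160 > 150
    N22: 80+30 = 110 > 100
    N4: 10+30 = 40 ≤ 60
    N6: 20+30 = 50 ≤ 60
    N9: 90+30 = 120 ≤ 140
Round 2 — N12, N22 trip offline.
  N12 sheds 160 MW to N27, N9: 80 each.
    N27: 10+80 = 90 > 70
    N9: 120+80 = 200 > 140
  N22 sheds 110 MW to N9: 110 each.
    N9: 200+110 = 310 > 140
Round 3 — N27, N9 trip offline.
  N27 sheds 90 MW to N14, N18: 45 each.
    N14: 30+45 = 75 ≤ 80
    N18: 10+45 = 55 ≤ 80
  N9 sheds 310 MW to N14, N18, N4, N6: 77 each (2 lost).
    N14: 75+77 = 152 > 80
    N18: 55+77 = 132 > 80
    N4: 40+77 = 117 > 60
    N6: 50+77 = 127 > 60
Round 4 — N14, N18, N4, N6 trip offline.
  N14 sheds 152 MW: no online neighbours, lost.
  N18 sheds 132 MW: no online neighbours, lost.
  N4 sheds 117 MW: no online neighbours, lost.
  N6 sheds 127 MW: no online neighbours, lost.
No further trips.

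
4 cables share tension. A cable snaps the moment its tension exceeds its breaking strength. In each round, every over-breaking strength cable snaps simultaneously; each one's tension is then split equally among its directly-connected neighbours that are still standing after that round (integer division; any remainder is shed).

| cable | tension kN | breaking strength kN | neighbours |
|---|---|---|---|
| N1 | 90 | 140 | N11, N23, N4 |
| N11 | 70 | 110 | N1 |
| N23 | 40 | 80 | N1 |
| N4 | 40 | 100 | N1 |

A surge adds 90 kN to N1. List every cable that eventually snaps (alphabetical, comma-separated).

Round 1 — N1 at 180 > 140. N1 snaps.
  N1 sheds 180 kN to N11, N23, N4: 60 each.
    N11: 70+60 = 130 > 110
    N23: 40+60 = 100 > 80
    N4: 40+60 = 100 ≤ 100
Round 2 — N11, N23 snap.
  N11 sheds 130 kN: no online neighbours, lost.
  N23 sheds 100 kN: no online neighbours, lost.
No further breaks.

N1, N11, N23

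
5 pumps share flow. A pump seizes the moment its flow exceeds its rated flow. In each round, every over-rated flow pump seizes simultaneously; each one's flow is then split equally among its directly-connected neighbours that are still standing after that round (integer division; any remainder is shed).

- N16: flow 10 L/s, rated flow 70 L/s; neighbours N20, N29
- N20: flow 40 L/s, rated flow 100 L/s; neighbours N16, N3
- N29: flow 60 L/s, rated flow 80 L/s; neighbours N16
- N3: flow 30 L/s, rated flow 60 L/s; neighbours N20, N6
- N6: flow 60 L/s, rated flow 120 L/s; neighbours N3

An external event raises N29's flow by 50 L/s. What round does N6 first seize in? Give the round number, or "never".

5

Round 1 — N29 at 110 > 80. N29 seizes.
  N29 sheds 110 L/s to N16: 110 each.
    N16: 10+110 = 120 > 70
Round 2 — N16 seizes.
  N16 sheds 120 L/s to N20: 120 each.
    N20: 40+120 = 160 > 100
Round 3 — N20 seizes.
  N20 sheds 160 L/s to N3: 160 each.
    N3: 30+160 = 190 > 60
Round 4 — N3 seizes.
  N3 sheds 190 L/s to N6: 190 each.
    N6: 60+190 = 250 > 120
Round 5 — N6 seizes.
  N6 sheds 250 L/s: no online neighbours, lost.
No further seizures.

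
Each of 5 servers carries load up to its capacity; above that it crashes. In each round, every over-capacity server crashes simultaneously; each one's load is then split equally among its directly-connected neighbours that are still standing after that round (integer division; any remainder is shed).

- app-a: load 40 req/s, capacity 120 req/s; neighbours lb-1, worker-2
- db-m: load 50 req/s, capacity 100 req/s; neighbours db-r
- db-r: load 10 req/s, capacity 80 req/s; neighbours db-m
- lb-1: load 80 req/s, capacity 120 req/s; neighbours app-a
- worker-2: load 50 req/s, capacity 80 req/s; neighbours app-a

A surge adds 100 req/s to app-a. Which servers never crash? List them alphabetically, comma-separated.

Round 1 — app-a at 140 > 120. app-a crashes.
  app-a sheds 140 req/s to lb-1, worker-2: 70 each.
    lb-1: 80+70 = 150 > 120
    worker-2: 50+70 = 120 > 80
Round 2 — lb-1, worker-2 crash.
  lb-1 sheds 150 req/s: no online neighbours, lost.
  worker-2 sheds 120 req/s: no online neighbours, lost.
No further crashes.

db-m, db-r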